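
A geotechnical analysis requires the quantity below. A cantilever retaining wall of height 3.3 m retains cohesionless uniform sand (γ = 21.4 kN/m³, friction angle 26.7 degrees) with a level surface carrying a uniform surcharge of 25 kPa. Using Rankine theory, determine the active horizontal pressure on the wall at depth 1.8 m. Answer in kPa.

24.1 kPa

K_a = (1 − sin φ)/(1 + sin φ) = 0.3800.
σ_v = γz + q = 21.4 × 1.8 + 25 = 63.52 kPa.
σ_h = K_a σ_v = 0.3800 × 63.52 = 24.13 kPa.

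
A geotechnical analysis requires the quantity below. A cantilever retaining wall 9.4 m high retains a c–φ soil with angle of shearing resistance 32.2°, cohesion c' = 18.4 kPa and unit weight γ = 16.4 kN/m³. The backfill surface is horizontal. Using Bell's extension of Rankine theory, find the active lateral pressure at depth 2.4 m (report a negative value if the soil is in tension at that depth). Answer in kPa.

-8.32 kPa

K_a = (1 − sin φ)/(1 + sin φ) = 0.3047.
σ_a = K_a γ z − 2c√K_a = 0.3047×16.4×2.4 − 2×18.4×0.5520 = -8.320 kPa.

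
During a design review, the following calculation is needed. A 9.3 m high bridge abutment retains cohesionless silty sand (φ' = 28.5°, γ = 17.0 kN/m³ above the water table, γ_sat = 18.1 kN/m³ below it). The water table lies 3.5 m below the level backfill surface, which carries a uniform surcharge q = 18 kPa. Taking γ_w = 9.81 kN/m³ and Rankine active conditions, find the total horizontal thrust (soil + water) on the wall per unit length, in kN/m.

433 kN/m

K_a = tan²(45° − φ/2) = 0.3540.
γ' = 18.1 − 9.81 = 8.290 kN/m³. h₂ = H − d_w = 5.8 m.
σ'_h: at surface K_a·q = 6.371; at WT K_a(q+γd_w) = 27.43; at base K_a(q+γd_w+γ'h₂) = 44.45 kPa.
P₁ = ½(6.371+27.43)×3.5 = 59.15; P₂ = ½(27.43+44.45)×5.8 = 208.5; P_w = ½γ_w h₂² = 165.0.
Total = 59.15+208.5+165.0 = 432.6 kN/m.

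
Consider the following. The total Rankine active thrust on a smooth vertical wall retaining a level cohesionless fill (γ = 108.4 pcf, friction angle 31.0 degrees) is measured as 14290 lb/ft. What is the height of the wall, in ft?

K_a = 0.3201. P_a = ½ K_a γ H² ⇒ H = √(2P_a/(K_a γ)).
H = √(2×14290/(0.3201×108.4)) = 28.70 ft.

28.7 ft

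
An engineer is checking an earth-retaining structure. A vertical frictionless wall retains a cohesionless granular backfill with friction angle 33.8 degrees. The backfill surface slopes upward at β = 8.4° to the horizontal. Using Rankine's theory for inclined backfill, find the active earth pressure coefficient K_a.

K_a = cos β · (cos β − √(cos²β − cos²φ)) / (cos β + √(cos²β − cos²φ)).
cos β = 0.9893, cos φ = 0.8310, √(cos²β − cos²φ) = 0.5368.
K_a = 0.9893 × (0.9893 − 0.5368)/(0.9893 + 0.5368) = 0.2933.

0.293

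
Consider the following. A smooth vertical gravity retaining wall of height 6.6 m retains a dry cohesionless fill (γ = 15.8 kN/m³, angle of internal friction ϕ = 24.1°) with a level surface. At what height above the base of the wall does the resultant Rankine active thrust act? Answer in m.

K_a = 0.4201.
The pressure distribution is triangular, so the resultant acts at H/3 above the base = 6.6/3 = 2.200 m.

2.20 m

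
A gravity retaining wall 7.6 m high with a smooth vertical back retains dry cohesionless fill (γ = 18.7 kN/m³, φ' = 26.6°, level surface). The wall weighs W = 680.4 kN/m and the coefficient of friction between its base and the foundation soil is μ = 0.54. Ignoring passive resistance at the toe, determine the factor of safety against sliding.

K_a = tan²(45° − 26.6°/2) = 0.3814.
P_a = ½K_aγH² = 0.5×0.3814×18.7×7.6² = 206.0 kN/m, acting at H/3 = 2.533 m above the base.
FS_sliding = μW / P_a = 0.54×680.4 / 206.0 = 1.784.

1.78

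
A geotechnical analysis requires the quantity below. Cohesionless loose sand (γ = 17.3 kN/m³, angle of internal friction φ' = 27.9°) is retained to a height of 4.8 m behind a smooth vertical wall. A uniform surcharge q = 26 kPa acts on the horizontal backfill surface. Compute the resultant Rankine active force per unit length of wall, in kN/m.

K_a = tan²(45° − φ/2) = 0.3625.
Soil triangle: ½ K_a γ H² = 0.5×0.3625×17.3×4.8² = 72.24 kN/m.
Surcharge rectangle: K_a q H = 0.3625×26×4.8 = 45.24 kN/m.
Total = 72.24 + 45.24 = 117.5 kN/m.

117 kN/m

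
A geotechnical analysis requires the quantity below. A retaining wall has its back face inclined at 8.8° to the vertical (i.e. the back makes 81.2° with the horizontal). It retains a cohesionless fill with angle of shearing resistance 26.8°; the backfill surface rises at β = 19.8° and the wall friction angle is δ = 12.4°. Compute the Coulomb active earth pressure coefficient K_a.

K_a = sin²(α+φ) / [sin²α · sin(α−δ) · (1 + √{sin(φ+δ)sin(φ−β) / (sin(α−δ)sin(α+β))})²].
With α = 81.2°, φ = 26.8°, δ = 12.4°, β = 19.8°: K_a = 0.5969.

0.597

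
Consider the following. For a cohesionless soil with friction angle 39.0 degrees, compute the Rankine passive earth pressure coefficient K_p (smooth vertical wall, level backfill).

K_p = (1 + sin φ)/(1 − sin φ) = tan²(45° + 39.0°/2) = 4.395.

4.40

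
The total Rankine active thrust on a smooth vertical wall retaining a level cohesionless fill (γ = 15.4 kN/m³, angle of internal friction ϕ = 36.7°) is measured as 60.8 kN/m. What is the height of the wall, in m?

K_a = 0.2519. P_a = ½ K_a γ H² ⇒ H = √(2P_a/(K_a γ)).
H = √(2×60.8/(0.2519×15.4)) = 5.599 m.

5.60 m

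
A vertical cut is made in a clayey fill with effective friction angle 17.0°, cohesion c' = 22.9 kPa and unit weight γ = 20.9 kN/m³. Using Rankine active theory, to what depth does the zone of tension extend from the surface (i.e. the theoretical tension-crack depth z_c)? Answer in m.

K_a = tan²(45° − 17.0°/2) = 0.5475; √K_a = 0.7400.
The active pressure is zero where K_a γ z = 2c√K_a, so z_c = 2c/(γ√K_a) = 2×22.9/(20.9×0.7400) = 2.961 m.

2.96 m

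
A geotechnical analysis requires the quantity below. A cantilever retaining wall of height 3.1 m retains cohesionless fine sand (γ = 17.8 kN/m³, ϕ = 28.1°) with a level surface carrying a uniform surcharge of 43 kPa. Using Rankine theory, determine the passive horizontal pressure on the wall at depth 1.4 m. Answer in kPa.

189 kPa

K_p = (1 + sin φ)/(1 − sin φ) = 2.781.
σ_v = γz + q = 17.8 × 1.4 + 43 = 67.92 kPa.
σ_h = K_p σ_v = 2.781 × 67.92 = 188.9 kPa.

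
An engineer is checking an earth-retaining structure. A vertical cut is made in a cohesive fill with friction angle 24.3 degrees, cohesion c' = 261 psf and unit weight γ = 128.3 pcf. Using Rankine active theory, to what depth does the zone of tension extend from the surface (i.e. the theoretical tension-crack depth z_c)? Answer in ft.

6.30 ft

K_a = tan²(45° − 24.3°/2) = 0.4169; √K_a = 0.6457.
The active pressure is zero where K_a γ z = 2c√K_a, so z_c = 2c/(γ√K_a) = 2×261/(128.3×0.6457) = 6.301 ft.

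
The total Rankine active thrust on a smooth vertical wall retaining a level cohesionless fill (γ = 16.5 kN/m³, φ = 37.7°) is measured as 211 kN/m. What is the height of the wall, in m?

K_a = 0.2411. P_a = ½ K_a γ H² ⇒ H = √(2P_a/(K_a γ)).
H = √(2×211/(0.2411×16.5)) = 10.30 m.

10.3 m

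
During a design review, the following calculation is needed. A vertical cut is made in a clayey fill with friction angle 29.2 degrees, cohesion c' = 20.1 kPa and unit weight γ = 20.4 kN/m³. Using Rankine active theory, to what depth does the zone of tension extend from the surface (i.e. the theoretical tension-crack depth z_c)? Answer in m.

K_a = tan²(45° − 29.2°/2) = 0.3442; √K_a = 0.5867.
The active pressure is zero where K_a γ z = 2c√K_a, so z_c = 2c/(γ√K_a) = 2×20.1/(20.4×0.5867) = 3.359 m.

3.36 m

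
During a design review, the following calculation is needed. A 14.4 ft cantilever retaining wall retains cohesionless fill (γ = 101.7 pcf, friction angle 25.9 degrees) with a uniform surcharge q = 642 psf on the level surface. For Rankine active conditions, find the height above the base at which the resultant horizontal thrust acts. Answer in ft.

K_a = 0.3920.
Triangular part P₁ = ½K_aγH² = 4133 at H/3 = 4.800 ft; rectangular part P₂ = K_a q H = 3624 at H/2 = 7.200 ft.
ȳ = (P₁·4.800 + P₂·7.200)/(P₁+P₂) = 5.921 ft.

5.92 ft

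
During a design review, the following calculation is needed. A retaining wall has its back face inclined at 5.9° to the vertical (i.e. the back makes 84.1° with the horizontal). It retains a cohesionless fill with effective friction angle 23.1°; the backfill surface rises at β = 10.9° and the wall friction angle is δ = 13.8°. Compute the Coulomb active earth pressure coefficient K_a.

0.524

K_a = sin²(α+φ) / [sin²α · sin(α−δ) · (1 + √{sin(φ+δ)sin(φ−β) / (sin(α−δ)sin(α+β))})²].
With α = 84.1°, φ = 23.1°, δ = 13.8°, β = 10.9°: K_a = 0.5236.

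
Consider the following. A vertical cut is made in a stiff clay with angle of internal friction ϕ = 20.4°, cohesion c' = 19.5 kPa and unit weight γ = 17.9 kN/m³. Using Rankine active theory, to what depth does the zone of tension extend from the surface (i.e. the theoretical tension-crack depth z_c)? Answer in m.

3.13 m

K_a = tan²(45° − 20.4°/2) = 0.4831; √K_a = 0.6950.
The active pressure is zero where K_a γ z = 2c√K_a, so z_c = 2c/(γ√K_a) = 2×19.5/(17.9×0.6950) = 3.135 m.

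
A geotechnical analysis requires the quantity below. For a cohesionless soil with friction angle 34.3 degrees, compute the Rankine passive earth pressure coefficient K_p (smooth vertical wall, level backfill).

3.58

K_p = (1 + sin φ)/(1 − sin φ) = tan²(45° + 34.3°/2) = 3.582.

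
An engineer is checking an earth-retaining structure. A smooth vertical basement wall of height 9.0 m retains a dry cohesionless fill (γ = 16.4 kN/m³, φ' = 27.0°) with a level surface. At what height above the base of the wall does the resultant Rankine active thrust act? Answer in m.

3.00 m

K_a = 0.3755.
The pressure distribution is triangular, so the resultant acts at H/3 above the base = 9.0/3 = 3.000 m.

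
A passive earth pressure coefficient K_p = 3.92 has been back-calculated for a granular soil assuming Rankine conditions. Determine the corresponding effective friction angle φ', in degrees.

36.4°

K_p = (1+sin φ)/(1−sin φ) ⇒ sin φ = (K_p − 1)/(K_p + 1) = 0.5935.
φ = arcsin(0.5935) = 36.41°.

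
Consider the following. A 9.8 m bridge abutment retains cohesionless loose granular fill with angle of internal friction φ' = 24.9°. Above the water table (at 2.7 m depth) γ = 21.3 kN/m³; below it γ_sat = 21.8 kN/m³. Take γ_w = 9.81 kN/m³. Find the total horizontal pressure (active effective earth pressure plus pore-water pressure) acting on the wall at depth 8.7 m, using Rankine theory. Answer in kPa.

K_a = (1 − sin φ)/(1 + sin φ) = 0.4074.
γ' = 21.8 − 9.81 = 11.99 kN/m³.
Effective vertical stress at 8.7 m: σ'_v = 21.3×2.7 + 11.99×6.00 = 129.4 kPa.
σ'_h = K_a σ'_v = 0.4074 × 129.4 = 52.74 kPa; u = γ_w × 6.00 = 58.86 kPa.
Total σ_h = 52.74 + 58.86 = 111.6 kPa.

112 kPa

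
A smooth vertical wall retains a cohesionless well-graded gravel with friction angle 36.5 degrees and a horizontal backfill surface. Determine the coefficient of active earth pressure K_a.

0.254

K_a = tan²(45° − φ/2) = tan²(26.75°) = 0.2541.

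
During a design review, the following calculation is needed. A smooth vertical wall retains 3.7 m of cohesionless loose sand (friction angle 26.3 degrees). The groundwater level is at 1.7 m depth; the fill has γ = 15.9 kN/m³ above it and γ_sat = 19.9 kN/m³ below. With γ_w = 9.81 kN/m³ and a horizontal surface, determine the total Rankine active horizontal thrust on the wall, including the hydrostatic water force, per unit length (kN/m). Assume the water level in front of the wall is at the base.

57.1 kN/m

K_a = tan²(45° − φ/2) = 0.3859.
γ' = 19.9 − 9.81 = 10.09 kN/m³. Depth below WT = 2.0 m.
σ'_h at WT = K_a γ d_w = 10.43 kPa; at base = 10.43 + K_a γ' × 2.0 = 18.22 kPa.
P₁ (0–1.7 m) = ½×10.43×1.7 = 8.867. P₂ (1.7–3.7 m) = ½(10.43+18.22)×2.0 = 28.65.
P_w = ½ γ_w h₂² = 0.5×9.81×2.0² = 19.62. Total = 8.867+28.65+19.62 = 57.14 kN/m.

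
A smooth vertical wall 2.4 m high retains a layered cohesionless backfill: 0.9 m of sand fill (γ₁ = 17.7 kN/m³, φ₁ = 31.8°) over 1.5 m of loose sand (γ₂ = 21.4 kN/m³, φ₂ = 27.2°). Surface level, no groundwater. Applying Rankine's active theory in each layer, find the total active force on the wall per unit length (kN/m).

K_a1 = tan²(45°−31.8°/2) = 0.3098; K_a2 = tan²(45°−27.2°/2) = 0.3726.
Layer 1: σ at base = K_a1 γ₁ h₁ = 4.935 kPa; P₁ = ½×4.935×0.9 = 2.221.
Layer 2: σ_v at top = γ₁h₁ = 15.93; σ_h top = K_a2×15.93 = 5.935; σ_h base = K_a2×(15.93+21.4×1.5) = 17.90.
P₂ = ½(5.935+17.90)×1.5 = 17.87. Total P_a = 2.221+17.87 = 20.09 kN/m.

20.1 kN/m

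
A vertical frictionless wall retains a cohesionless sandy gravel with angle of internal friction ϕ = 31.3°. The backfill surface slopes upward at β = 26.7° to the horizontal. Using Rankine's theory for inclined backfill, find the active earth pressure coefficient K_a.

0.490

K_a = cos β · (cos β − √(cos²β − cos²φ)) / (cos β + √(cos²β − cos²φ)).
cos β = 0.8934, cos φ = 0.8545, √(cos²β − cos²φ) = 0.2608.
K_a = 0.8934 × (0.8934 − 0.2608)/(0.8934 + 0.2608) = 0.4896.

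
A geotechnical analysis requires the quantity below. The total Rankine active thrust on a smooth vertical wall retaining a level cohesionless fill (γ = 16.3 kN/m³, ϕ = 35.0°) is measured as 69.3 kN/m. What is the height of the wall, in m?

5.60 m

K_a = 0.2710. P_a = ½ K_a γ H² ⇒ H = √(2P_a/(K_a γ)).
H = √(2×69.3/(0.2710×16.3)) = 5.602 m.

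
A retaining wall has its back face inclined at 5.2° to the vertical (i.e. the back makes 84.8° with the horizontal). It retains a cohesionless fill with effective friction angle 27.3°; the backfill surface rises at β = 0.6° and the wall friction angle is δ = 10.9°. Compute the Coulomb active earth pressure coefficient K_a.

K_a = sin²(α+φ) / [sin²α · sin(α−δ) · (1 + √{sin(φ+δ)sin(φ−β) / (sin(α−δ)sin(α+β))})²].
With α = 84.8°, φ = 27.3°, δ = 10.9°, β = 0.6°: K_a = 0.3805.

0.381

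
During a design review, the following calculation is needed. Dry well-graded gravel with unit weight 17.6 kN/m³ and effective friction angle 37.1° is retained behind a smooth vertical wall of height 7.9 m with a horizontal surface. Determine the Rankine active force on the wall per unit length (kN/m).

K_a = tan²(45° − φ/2) = 0.2475.
P_a = ½ K_a γ H² = 0.5 × 0.2475 × 17.6 × 7.9² = 135.9 kN/m.

136 kN/m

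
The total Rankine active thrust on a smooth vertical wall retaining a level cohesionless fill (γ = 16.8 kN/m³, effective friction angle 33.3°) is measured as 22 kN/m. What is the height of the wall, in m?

K_a = 0.2911. P_a = ½ K_a γ H² ⇒ H = √(2P_a/(K_a γ)).
H = √(2×22/(0.2911×16.8)) = 2.999 m.

3.00 m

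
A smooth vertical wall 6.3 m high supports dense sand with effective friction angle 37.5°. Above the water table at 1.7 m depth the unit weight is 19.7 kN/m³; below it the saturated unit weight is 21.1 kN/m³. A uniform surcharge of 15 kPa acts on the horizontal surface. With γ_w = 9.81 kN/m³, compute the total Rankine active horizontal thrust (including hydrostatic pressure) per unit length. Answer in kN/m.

200 kN/m

K_a = tan²(45° − φ/2) = 0.2432.
γ' = 21.1 − 9.81 = 11.29 kN/m³. h₂ = H − d_w = 4.6 m.
σ'_h: at surface K_a·q = 3.648; at WT K_a(q+γd_w) = 11.79; at base K_a(q+γd_w+γ'h₂) = 24.42 kPa.
P₁ = ½(3.648+11.79)×1.7 = 13.12; P₂ = ½(11.79+24.42)×4.6 = 83.29; P_w = ½γ_w h₂² = 103.8.
Total = 13.12+83.29+103.8 = 200.2 kN/m.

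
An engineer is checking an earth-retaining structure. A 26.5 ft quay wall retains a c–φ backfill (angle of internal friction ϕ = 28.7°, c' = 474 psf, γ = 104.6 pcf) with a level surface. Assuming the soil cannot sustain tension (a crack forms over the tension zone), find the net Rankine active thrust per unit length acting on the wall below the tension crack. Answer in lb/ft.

2310 lb/ft

K_a = 0.3511; √K_a = 0.5926.
Tension-crack depth z_c = 2c/(γ√K_a) = 2×474/(104.6×0.5926) = 15.29 ft.
σ_a at base = K_a γ H − 2c√K_a = 0.3511×104.6×26.5 − 2×474×0.5926 = 411.6 psf.
P_a = ½ × 411.6 × (H − z_c) = 0.5×411.6×11.21 = 2306 lb/ft.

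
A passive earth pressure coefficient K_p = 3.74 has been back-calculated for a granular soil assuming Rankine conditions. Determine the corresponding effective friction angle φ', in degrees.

K_p = (1+sin φ)/(1−sin φ) ⇒ sin φ = (K_p − 1)/(K_p + 1) = 0.5781.
φ = arcsin(0.5781) = 35.31°.

35.3°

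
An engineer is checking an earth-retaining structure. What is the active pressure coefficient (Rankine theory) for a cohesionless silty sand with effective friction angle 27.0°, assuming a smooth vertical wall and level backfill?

K_a = (1 − sin φ)/(1 + sin φ) = (1 − sin 27.0°)/(1 + sin 27.0°) = 0.3755.

0.376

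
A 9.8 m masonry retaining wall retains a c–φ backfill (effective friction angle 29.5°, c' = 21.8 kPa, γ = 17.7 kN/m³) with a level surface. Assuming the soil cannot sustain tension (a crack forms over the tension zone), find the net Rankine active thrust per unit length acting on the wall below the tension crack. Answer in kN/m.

93.6 kN/m

K_a = 0.3401; √K_a = 0.5832.
Tension-crack depth z_c = 2c/(γ√K_a) = 2×21.8/(17.7×0.5832) = 4.224 m.
σ_a at base = K_a γ H − 2c√K_a = 0.3401×17.7×9.8 − 2×21.8×0.5832 = 33.57 kPa.
P_a = ½ × 33.57 × (H − z_c) = 0.5×33.57×5.576 = 93.59 kN/m.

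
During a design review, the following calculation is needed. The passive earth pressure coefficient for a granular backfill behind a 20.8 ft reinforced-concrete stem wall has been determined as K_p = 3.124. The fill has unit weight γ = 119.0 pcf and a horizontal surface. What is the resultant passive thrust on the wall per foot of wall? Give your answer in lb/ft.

80400 lb/ft

P = ½ K_p γ H² = 0.5 × 3.124 × 119.0 × 20.8² = 80420 lb/ft.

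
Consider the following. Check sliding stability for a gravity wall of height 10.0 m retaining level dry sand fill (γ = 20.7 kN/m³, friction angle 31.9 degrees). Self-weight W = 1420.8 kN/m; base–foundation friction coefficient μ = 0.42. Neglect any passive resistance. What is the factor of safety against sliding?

1.87

K_a = tan²(45° − 31.9°/2) = 0.3085.
P_a = ½K_aγH² = 0.5×0.3085×20.7×10.0² = 319.3 kN/m, acting at H/3 = 3.333 m above the base.
FS_sliding = μW / P_a = 0.42×1420.8 / 319.3 = 1.869.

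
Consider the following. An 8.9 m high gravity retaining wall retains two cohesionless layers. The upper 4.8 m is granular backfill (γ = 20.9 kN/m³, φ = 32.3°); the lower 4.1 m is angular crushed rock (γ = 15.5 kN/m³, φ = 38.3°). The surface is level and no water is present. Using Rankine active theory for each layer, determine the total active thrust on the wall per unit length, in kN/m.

K_a1 = tan²(45°−32.3°/2) = 0.3035; K_a2 = tan²(45°−38.3°/2) = 0.2347.
Layer 1: σ at base = K_a1 γ₁ h₁ = 30.45 kPa; P₁ = ½×30.45×4.8 = 73.07.
Layer 2: σ_v at top = γ₁h₁ = 100.3; σ_h top = K_a2×100.3 = 23.55; σ_h base = K_a2×(100.3+15.5×4.1) = 38.47.
P₂ = ½(23.55+38.47)×4.1 = 127.1. Total P_a = 73.07+127.1 = 200.2 kN/m.

200 kN/m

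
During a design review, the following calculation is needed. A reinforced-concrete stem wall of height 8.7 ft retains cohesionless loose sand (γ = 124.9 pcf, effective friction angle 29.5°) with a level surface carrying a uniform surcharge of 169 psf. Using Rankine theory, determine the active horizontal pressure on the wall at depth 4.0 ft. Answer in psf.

K_a = (1 − sin φ)/(1 + sin φ) = 0.3401.
σ_v = γz + q = 124.9 × 4.0 + 169 = 668.6 psf.
σ_h = K_a σ_v = 0.3401 × 668.6 = 227.4 psf.

227 psf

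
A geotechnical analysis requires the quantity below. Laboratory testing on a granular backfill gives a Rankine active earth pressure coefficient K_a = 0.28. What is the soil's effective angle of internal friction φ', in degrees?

34.2°

K_a = tan²(45° − φ/2) ⇒ 45° − φ/2 = arctan(√0.28) = 27.89°.
φ = 2(45° − 27.89°) = 34.23°.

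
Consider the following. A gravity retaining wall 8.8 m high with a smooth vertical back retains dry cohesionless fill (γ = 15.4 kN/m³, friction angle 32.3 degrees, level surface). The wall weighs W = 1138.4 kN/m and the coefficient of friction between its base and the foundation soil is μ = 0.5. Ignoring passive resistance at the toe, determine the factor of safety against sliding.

3.15

K_a = tan²(45° − 32.3°/2) = 0.3035.
P_a = ½K_aγH² = 0.5×0.3035×15.4×8.8² = 181.0 kN/m, acting at H/3 = 2.933 m above the base.
FS_sliding = μW / P_a = 0.5×1138.4 / 181.0 = 3.145.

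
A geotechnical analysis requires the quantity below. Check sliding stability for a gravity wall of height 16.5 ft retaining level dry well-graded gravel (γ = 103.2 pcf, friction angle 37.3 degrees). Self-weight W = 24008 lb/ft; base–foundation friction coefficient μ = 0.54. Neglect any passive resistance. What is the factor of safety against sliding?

3.76

K_a = tan²(45° − 37.3°/2) = 0.2453.
P_a = ½K_aγH² = 0.5×0.2453×103.2×16.5² = 3447 lb/ft, acting at H/3 = 5.500 ft above the base.
FS_sliding = μW / P_a = 0.54×24008 / 3447 = 3.762.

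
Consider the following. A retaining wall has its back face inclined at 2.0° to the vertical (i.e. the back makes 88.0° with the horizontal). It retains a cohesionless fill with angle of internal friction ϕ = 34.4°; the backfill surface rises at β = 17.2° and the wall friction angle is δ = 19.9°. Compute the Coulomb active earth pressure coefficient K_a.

0.334

K_a = sin²(α+φ) / [sin²α · sin(α−δ) · (1 + √{sin(φ+δ)sin(φ−β) / (sin(α−δ)sin(α+β))})²].
With α = 88.0°, φ = 34.4°, δ = 19.9°, β = 17.2°: K_a = 0.3339.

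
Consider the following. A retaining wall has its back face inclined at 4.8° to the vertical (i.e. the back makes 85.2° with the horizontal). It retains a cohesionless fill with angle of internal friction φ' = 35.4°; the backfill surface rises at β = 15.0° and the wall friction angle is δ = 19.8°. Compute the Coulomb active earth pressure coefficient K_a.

0.335

K_a = sin²(α+φ) / [sin²α · sin(α−δ) · (1 + √{sin(φ+δ)sin(φ−β) / (sin(α−δ)sin(α+β))})²].
With α = 85.2°, φ = 35.4°, δ = 19.8°, β = 15.0°: K_a = 0.3348.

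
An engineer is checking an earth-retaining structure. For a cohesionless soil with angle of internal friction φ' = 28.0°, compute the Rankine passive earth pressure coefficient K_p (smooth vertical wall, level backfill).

K_p = (1 + sin φ)/(1 − sin φ) = tan²(45° + 28.0°/2) = 2.770.

2.77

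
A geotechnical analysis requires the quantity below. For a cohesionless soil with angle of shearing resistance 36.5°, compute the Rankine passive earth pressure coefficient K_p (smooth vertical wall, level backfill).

3.94

K_p = (1 + sin φ)/(1 − sin φ) = tan²(45° + 36.5°/2) = 3.936.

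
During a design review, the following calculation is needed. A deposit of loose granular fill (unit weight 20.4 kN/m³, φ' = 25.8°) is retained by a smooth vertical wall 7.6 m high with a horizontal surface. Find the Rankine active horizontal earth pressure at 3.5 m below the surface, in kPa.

28.1 kPa

K_a = (1 − sin φ)/(1 + sin φ) = 0.3935.
σ_h = K_a γ z = 0.3935 × 20.4 × 3.5 = 28.10 kPa.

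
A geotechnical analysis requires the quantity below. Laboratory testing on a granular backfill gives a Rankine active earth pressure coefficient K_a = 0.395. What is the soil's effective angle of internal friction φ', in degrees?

K_a = tan²(45° − φ/2) ⇒ 45° − φ/2 = arctan(√0.395) = 32.15°.
φ = 2(45° − 32.15°) = 25.70°.

25.7°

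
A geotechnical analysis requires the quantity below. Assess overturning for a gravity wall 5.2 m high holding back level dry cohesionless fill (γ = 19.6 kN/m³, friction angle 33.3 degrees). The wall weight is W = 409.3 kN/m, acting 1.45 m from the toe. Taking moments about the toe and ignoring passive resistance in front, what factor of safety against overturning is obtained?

4.44

K_a = tan²(45° − 33.3°/2) = 0.2911.
P_a = ½K_aγH² = 0.5×0.2911×19.6×5.2² = 77.15 kN/m, acting at H/3 = 1.733 m above the base.
Overturning moment M_o = P_a × H/3 = 77.15 × 1.733 = 133.7.
Resisting moment M_r = W × 1.45 = 409.3 × 1.45 = 593.5.
FS_overturning = M_r/M_o = 593.5/133.7 = 4.438.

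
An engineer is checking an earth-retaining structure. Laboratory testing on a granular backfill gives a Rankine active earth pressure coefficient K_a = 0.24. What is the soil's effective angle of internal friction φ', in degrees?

37.8°

K_a = tan²(45° − φ/2) ⇒ 45° − φ/2 = arctan(√0.24) = 26.10°.
φ = 2(45° − 26.10°) = 37.80°.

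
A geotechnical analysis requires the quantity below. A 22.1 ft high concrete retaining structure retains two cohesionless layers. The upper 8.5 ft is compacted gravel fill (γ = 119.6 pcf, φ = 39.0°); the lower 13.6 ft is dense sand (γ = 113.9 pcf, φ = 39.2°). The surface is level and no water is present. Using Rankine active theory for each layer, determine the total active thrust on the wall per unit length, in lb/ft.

K_a1 = tan²(45°−39.0°/2) = 0.2275; K_a2 = tan²(45°−39.2°/2) = 0.2255.
Layer 1: σ at base = K_a1 γ₁ h₁ = 231.3 psf; P₁ = ½×231.3×8.5 = 982.9.
Layer 2: σ_v at top = γ₁h₁ = 1017; σ_h top = K_a2×1017 = 229.2; σ_h base = K_a2×(1017+113.9×13.6) = 578.5.
P₂ = ½(229.2+578.5)×13.6 = 5492. Total P_a = 982.9+5492 = 6475 lb/ft.

6480 lb/ft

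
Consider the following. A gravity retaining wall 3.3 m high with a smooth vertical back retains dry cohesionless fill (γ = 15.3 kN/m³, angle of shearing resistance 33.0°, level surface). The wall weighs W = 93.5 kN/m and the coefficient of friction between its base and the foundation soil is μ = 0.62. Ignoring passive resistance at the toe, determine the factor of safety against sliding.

K_a = tan²(45° − 33.0°/2) = 0.2948.
P_a = ½K_aγH² = 0.5×0.2948×15.3×3.3² = 24.56 kN/m, acting at H/3 = 1.100 m above the base.
FS_sliding = μW / P_a = 0.62×93.5 / 24.56 = 2.360.

2.36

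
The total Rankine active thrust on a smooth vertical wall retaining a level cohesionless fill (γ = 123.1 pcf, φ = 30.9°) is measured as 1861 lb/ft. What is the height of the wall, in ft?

9.70 ft

K_a = 0.3214. P_a = ½ K_a γ H² ⇒ H = √(2P_a/(K_a γ)).
H = √(2×1861/(0.3214×123.1)) = 9.699 ft.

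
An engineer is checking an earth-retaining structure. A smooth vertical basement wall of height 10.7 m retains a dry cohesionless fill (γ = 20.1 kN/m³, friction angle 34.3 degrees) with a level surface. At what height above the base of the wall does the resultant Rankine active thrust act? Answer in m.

K_a = 0.2792.
The pressure distribution is triangular, so the resultant acts at H/3 above the base = 10.7/3 = 3.567 m.

3.57 m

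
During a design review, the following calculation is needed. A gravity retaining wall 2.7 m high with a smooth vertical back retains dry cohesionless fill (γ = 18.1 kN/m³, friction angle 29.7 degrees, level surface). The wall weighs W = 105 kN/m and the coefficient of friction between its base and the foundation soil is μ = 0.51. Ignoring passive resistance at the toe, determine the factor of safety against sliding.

K_a = tan²(45° − 29.7°/2) = 0.3374.
P_a = ½K_aγH² = 0.5×0.3374×18.1×2.7² = 22.26 kN/m, acting at H/3 = 0.9000 m above the base.
FS_sliding = μW / P_a = 0.51×105 / 22.26 = 2.406.

2.41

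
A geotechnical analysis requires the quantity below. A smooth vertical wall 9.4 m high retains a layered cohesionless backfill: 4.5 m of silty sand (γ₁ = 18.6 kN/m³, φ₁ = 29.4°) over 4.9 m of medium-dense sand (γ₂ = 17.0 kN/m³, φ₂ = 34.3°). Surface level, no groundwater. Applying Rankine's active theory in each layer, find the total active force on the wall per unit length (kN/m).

236 kN/m

K_a1 = tan²(45°−29.4°/2) = 0.3415; K_a2 = tan²(45°−34.3°/2) = 0.2792.
Layer 1: σ at base = K_a1 γ₁ h₁ = 28.58 kPa; P₁ = ½×28.58×4.5 = 64.31.
Layer 2: σ_v at top = γ₁h₁ = 83.70; σ_h top = K_a2×83.70 = 23.37; σ_h base = K_a2×(83.70+17.0×4.9) = 46.62.
P₂ = ½(23.37+46.62)×4.9 = 171.5. Total P_a = 64.31+171.5 = 235.8 kN/m.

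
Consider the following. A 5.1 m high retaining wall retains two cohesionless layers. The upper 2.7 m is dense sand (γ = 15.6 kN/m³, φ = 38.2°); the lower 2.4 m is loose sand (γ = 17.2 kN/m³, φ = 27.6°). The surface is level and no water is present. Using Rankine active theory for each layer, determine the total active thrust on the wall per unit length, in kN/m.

68.7 kN/m

K_a1 = tan²(45°−38.2°/2) = 0.2358; K_a2 = tan²(45°−27.6°/2) = 0.3668.
Layer 1: σ at base = K_a1 γ₁ h₁ = 9.931 kPa; P₁ = ½×9.931×2.7 = 13.41.
Layer 2: σ_v at top = γ₁h₁ = 42.12; σ_h top = K_a2×42.12 = 15.45; σ_h base = K_a2×(42.12+17.2×2.4) = 30.59.
P₂ = ½(15.45+30.59)×2.4 = 55.25. Total P_a = 13.41+55.25 = 68.65 kN/m.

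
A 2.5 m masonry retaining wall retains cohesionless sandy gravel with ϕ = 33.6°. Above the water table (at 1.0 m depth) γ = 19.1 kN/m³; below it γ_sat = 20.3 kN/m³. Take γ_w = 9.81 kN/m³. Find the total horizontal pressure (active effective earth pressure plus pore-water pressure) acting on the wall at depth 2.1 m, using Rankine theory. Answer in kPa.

19.6 kPa

K_a = (1 − sin φ)/(1 + sin φ) = 0.2875.
γ' = 20.3 − 9.81 = 10.49 kN/m³.
Effective vertical stress at 2.1 m: σ'_v = 19.1×1.0 + 10.49×1.10 = 30.64 kPa.
σ'_h = K_a σ'_v = 0.2875 × 30.64 = 8.809 kPa; u = γ_w × 1.10 = 10.79 kPa.
Total σ_h = 8.809 + 10.79 = 19.60 kPa.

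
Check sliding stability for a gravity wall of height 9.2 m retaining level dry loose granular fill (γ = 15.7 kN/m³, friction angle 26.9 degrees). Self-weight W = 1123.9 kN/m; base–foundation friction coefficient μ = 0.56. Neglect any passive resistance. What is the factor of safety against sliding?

2.51

K_a = tan²(45° − 26.9°/2) = 0.3770.
P_a = ½K_aγH² = 0.5×0.3770×15.7×9.2² = 250.5 kN/m, acting at H/3 = 3.067 m above the base.
FS_sliding = μW / P_a = 0.56×1123.9 / 250.5 = 2.513.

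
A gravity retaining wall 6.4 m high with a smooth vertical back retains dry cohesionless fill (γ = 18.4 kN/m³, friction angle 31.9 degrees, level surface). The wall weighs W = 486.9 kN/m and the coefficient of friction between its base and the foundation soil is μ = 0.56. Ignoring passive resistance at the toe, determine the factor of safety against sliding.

K_a = tan²(45° − 31.9°/2) = 0.3085.
P_a = ½K_aγH² = 0.5×0.3085×18.4×6.4² = 116.3 kN/m, acting at H/3 = 2.133 m above the base.
FS_sliding = μW / P_a = 0.56×486.9 / 116.3 = 2.345.

2.35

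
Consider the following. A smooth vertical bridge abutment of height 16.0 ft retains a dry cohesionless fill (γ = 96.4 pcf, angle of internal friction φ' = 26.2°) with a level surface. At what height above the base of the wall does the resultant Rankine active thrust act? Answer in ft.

5.33 ft

K_a = 0.3874.
The pressure distribution is triangular, so the resultant acts at H/3 above the base = 16.0/3 = 5.333 ft.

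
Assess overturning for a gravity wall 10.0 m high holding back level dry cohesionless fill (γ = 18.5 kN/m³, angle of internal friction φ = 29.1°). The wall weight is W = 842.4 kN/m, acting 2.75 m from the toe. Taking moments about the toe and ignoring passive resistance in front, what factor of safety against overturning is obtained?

2.17

K_a = tan²(45° − 29.1°/2) = 0.3456.
P_a = ½K_aγH² = 0.5×0.3456×18.5×10.0² = 319.7 kN/m, acting at H/3 = 3.333 m above the base.
Overturning moment M_o = P_a × H/3 = 319.7 × 3.333 = 1066.
Resisting moment M_r = W × 2.75 = 842.4 × 2.75 = 2317.
FS_overturning = M_r/M_o = 2317/1066 = 2.174.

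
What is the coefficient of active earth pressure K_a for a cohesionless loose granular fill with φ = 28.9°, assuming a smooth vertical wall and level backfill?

K_a = (1 − sin φ)/(1 + sin φ) = (1 − sin 28.9°)/(1 + sin 28.9°) = 0.3484.

0.348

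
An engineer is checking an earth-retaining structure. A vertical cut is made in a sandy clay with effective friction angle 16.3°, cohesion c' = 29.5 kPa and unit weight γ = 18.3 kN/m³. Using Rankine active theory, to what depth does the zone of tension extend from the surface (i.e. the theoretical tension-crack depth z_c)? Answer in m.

4.30 m

K_a = tan²(45° − 16.3°/2) = 0.5617; √K_a = 0.7495.
The active pressure is zero where K_a γ z = 2c√K_a, so z_c = 2c/(γ√K_a) = 2×29.5/(18.3×0.7495) = 4.302 m.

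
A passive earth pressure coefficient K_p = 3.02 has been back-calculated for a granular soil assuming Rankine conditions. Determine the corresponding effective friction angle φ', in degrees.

K_p = (1+sin φ)/(1−sin φ) ⇒ sin φ = (K_p − 1)/(K_p + 1) = 0.5025.
φ = arcsin(0.5025) = 30.16°.

30.2°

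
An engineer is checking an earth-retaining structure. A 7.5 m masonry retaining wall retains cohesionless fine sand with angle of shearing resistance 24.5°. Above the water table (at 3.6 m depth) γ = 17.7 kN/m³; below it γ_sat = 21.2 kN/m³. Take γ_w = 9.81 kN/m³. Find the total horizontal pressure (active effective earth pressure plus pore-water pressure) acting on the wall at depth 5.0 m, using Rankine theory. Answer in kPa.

K_a = (1 − sin φ)/(1 + sin φ) = 0.4137.
γ' = 21.2 − 9.81 = 11.39 kN/m³.
Effective vertical stress at 5.0 m: σ'_v = 17.7×3.6 + 11.39×1.40 = 79.67 kPa.
σ'_h = K_a σ'_v = 0.4137 × 79.67 = 32.96 kPa; u = γ_w × 1.40 = 13.73 kPa.
Total σ_h = 32.96 + 13.73 = 46.69 kPa.

46.7 kPa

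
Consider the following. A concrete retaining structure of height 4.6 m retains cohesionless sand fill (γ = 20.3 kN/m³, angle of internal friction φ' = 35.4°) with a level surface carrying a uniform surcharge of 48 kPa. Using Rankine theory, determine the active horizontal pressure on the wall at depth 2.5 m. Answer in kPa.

K_a = (1 − sin φ)/(1 + sin φ) = 0.2664.
σ_v = γz + q = 20.3 × 2.5 + 48 = 98.75 kPa.
σ_h = K_a σ_v = 0.2664 × 98.75 = 26.31 kPa.

26.3 kPa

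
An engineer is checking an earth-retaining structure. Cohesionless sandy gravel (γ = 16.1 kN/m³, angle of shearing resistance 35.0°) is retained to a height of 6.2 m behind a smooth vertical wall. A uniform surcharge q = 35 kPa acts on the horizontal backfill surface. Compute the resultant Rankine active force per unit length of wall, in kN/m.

143 kN/m

K_a = tan²(45° − φ/2) = 0.2710.
Soil triangle: ½ K_a γ H² = 0.5×0.2710×16.1×6.2² = 83.86 kN/m.
Surcharge rectangle: K_a q H = 0.2710×35×6.2 = 58.80 kN/m.
Total = 83.86 + 58.80 = 142.7 kN/m.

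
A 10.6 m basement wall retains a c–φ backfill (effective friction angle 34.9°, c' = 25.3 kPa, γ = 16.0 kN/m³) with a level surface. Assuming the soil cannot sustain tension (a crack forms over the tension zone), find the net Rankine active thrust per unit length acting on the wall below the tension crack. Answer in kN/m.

44.8 kN/m

K_a = 0.2721; √K_a = 0.5217.
Tension-crack depth z_c = 2c/(γ√K_a) = 2×25.3/(16.0×0.5217) = 6.062 m.
σ_a at base = K_a γ H − 2c√K_a = 0.2721×16.0×10.6 − 2×25.3×0.5217 = 19.76 kPa.
P_a = ½ × 19.76 × (H − z_c) = 0.5×19.76×4.538 = 44.83 kN/m.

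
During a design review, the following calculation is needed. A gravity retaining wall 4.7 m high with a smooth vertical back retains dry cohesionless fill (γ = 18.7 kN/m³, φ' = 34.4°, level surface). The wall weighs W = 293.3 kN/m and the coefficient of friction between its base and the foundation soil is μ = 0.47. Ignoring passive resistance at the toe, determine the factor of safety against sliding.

2.40

K_a = tan²(45° − 34.4°/2) = 0.2780.
P_a = ½K_aγH² = 0.5×0.2780×18.7×4.7² = 57.41 kN/m, acting at H/3 = 1.567 m above the base.
FS_sliding = μW / P_a = 0.47×293.3 / 57.41 = 2.401.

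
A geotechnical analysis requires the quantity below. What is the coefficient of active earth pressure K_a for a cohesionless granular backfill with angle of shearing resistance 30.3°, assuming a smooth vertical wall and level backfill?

K_a = (1 − sin φ)/(1 + sin φ) = (1 − sin 30.3°)/(1 + sin 30.3°) = 0.3293.

0.329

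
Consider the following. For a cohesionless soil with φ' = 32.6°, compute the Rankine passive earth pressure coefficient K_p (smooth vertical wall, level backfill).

3.34

K_p = (1 + sin φ)/(1 − sin φ) = tan²(45° + 32.6°/2) = 3.336.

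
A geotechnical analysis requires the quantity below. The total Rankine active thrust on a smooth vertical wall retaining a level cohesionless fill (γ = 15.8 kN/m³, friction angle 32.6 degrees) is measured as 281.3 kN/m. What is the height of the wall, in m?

K_a = 0.2997. P_a = ½ K_a γ H² ⇒ H = √(2P_a/(K_a γ)).
H = √(2×281.3/(0.2997×15.8)) = 10.90 m.

10.9 m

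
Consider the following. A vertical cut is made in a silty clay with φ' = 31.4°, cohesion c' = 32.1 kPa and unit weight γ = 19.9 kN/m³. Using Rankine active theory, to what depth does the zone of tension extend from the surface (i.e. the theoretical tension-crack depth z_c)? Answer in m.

5.75 m

K_a = tan²(45° − 31.4°/2) = 0.3149; √K_a = 0.5612.
The active pressure is zero where K_a γ z = 2c√K_a, so z_c = 2c/(γ√K_a) = 2×32.1/(19.9×0.5612) = 5.749 m.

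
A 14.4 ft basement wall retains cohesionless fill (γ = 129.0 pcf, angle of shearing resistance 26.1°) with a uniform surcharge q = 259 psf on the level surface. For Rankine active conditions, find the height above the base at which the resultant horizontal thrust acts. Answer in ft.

K_a = 0.3889.
Triangular part P₁ = ½K_aγH² = 5202 at H/3 = 4.800 ft; rectangular part P₂ = K_a q H = 1451 at H/2 = 7.200 ft.
ȳ = (P₁·4.800 + P₂·7.200)/(P₁+P₂) = 5.323 ft.

5.32 ft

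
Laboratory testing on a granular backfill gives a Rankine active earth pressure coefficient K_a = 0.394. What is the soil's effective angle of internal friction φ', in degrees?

25.8°

K_a = tan²(45° − φ/2) ⇒ 45° − φ/2 = arctan(√0.394) = 32.12°.
φ = 2(45° − 32.12°) = 25.77°.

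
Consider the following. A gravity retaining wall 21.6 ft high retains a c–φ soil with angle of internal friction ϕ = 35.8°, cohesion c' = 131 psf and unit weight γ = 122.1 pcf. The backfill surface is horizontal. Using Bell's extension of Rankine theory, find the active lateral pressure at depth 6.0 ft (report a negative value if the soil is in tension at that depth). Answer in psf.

57.8 psf

K_a = (1 − sin φ)/(1 + sin φ) = 0.2619.
σ_a = K_a γ z − 2c√K_a = 0.2619×122.1×6.0 − 2×131×0.5117 = 57.77 psf.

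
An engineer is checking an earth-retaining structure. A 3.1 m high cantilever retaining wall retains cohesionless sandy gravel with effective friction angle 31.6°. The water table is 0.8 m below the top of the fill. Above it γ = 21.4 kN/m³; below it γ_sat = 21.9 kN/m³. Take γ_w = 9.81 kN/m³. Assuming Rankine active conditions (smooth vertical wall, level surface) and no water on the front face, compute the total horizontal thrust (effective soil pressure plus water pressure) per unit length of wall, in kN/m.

K_a = tan²(45° − φ/2) = 0.3123.
γ' = 21.9 − 9.81 = 12.09 kN/m³. Depth below WT = 2.3 m.
σ'_h at WT = K_a γ d_w = 5.347 kPa; at base = 5.347 + K_a γ' × 2.3 = 14.03 kPa.
P₁ (0–0.8 m) = ½×5.347×0.8 = 2.139. P₂ (0.8–3.1 m) = ½(5.347+14.03)×2.3 = 22.29.
P_w = ½ γ_w h₂² = 0.5×9.81×2.3² = 25.95. Total = 2.139+22.29+25.95 = 50.37 kN/m.

50.4 kN/m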